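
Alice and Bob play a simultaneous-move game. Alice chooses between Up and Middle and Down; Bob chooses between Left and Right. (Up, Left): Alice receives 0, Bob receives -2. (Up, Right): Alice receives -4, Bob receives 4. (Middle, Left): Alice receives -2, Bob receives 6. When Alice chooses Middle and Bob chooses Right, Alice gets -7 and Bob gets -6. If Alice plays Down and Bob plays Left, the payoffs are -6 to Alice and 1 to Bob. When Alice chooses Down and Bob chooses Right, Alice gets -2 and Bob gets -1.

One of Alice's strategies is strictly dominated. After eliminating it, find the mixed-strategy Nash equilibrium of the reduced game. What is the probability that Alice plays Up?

p = 1/4

Alice's strategy Middle is strictly dominated by Up: 0 > -2 and -4 > -7. Eliminate Middle.
For Bob to be willing to mix, Bob must be indifferent between Left and Right, which pins down Alice's mix.
  Bob's payoff to Left: p·(-2) + (1−p)·1 = -3p + 1
  Bob's payoff to Right: p·4 + (1−p)·(-1) = 5p - 1
  -3p + 1 = 5p - 1  ⇒  -8p = -2  ⇒  p = 1/4.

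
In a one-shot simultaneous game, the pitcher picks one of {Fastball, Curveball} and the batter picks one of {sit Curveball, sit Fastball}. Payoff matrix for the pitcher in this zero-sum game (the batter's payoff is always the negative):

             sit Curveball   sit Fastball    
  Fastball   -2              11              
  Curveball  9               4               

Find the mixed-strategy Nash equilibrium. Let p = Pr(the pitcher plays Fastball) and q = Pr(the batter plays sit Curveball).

p = 5/18, q = 7/18

For the batter to be willing to mix, the batter must be indifferent between sit Curveball and sit Fastball, which pins down the pitcher's mix.
  the batter's payoff from sit Curveball: p·2 + (1−p)·(-9) = 11p - 9
  the batter's payoff from sit Fastball: p·(-11) + (1−p)·(-4) = -7p - 4
  11p - 9 = -7p - 4  ⇒  18p = 5  ⇒  p = 5/18.
The batter's mix must leave the pitcher indifferent between Fastball and Curveball.
  the pitcher's expected payoff from Fastball: q·(-2) + (1−q)·11 = -13q + 11
  the pitcher's expected payoff from Curveball: q·9 + (1−q)·4 = 5q + 4
  -13q + 11 = 5q + 4  ⇒  -18q = -7  ⇒  q = 7/18.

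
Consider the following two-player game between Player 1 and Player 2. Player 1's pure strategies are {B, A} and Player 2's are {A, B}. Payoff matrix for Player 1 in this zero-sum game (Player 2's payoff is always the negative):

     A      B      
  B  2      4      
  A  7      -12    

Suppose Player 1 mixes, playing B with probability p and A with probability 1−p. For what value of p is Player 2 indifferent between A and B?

p = 19/21

In a mixed equilibrium Player 2 is indifferent between A and B; this condition fixes p.
  Player 2's payoff from A: p·(-2) + (1−p)·(-7) = 5p - 7
  Player 2's payoff from B: p·(-4) + (1−p)·12 = -16p + 12
  5p - 7 = -16p + 12  ⇒  21p = 19  ⇒  p = 19/21.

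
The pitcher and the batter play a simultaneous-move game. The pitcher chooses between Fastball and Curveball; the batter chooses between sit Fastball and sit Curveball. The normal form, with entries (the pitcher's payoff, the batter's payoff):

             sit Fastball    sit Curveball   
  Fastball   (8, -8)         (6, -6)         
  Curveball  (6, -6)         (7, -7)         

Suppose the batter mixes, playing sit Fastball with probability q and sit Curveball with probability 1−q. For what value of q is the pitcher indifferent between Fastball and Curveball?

The pitcher's indifference between Fastball and Curveball determines the batter's mixing probability q:
  the pitcher's payoff from Fastball: q·8 + (1−q)·6 = 2q + 6
  the pitcher's payoff from Curveball: q·6 + (1−q)·7 = -q + 7
  2q + 6 = -q + 7  ⇒  3q = 1  ⇒  q = 1/3.

q = 1/3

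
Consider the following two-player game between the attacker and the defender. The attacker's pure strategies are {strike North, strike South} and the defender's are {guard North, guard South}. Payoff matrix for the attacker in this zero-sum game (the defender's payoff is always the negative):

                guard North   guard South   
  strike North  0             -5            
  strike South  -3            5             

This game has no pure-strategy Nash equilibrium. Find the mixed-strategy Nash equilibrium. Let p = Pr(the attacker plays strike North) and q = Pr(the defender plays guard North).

p = 8/13, q = 10/13

In a mixed equilibrium the defender is indifferent between guard North and guard South; this condition fixes p.
  the defender's payoff from guard North: p·0 + (1−p)·3 = -3p + 3
  the defender's payoff from guard South: p·5 + (1−p)·(-5) = 10p - 5
  -3p + 3 = 10p - 5  ⇒  -13p = -8  ⇒  p = 8/13.
The defender's mix must leave the attacker indifferent between strike North and strike South.
  the attacker's expected payoff from strike North: q·0 + (1−q)·(-5) = 5q - 5
  the attacker's expected payoff from strike South: q·(-3) + (1−q)·5 = -8q + 5
  5q - 5 = -8q + 5  ⇒  13q = 10  ⇒  q = 10/13.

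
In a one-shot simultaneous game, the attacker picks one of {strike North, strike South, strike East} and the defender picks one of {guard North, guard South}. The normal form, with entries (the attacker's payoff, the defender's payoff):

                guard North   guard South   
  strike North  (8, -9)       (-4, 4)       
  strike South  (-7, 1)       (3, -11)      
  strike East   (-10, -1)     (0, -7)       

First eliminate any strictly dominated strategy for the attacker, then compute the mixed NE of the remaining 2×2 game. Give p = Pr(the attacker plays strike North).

The attacker's strategy strike East is strictly dominated by strike South: -7 > -10 and 3 > 0. Eliminate strike East.
Set the defender's expected payoff from guard North equal to that from guard South:
  the defender's payoff from guard North: p·(-9) + (1−p)·1 = -10p + 1
  the defender's payoff from guard South: p·4 + (1−p)·(-11) = 15p - 11
  -10p + 1 = 15p - 11  ⇒  -25p = -12  ⇒  p = 12/25.

p = 12/25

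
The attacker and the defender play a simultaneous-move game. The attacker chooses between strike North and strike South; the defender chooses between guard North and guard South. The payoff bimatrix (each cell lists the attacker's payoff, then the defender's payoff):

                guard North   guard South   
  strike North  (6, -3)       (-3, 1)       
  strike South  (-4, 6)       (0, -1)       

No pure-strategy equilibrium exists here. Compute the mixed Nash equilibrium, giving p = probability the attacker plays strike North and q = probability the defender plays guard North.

p = 7/11, q = 3/13

The defender's indifference between guard North and guard South determines the attacker's mixing probability p:
  the defender's payoff to guard North: p·(-3) + (1−p)·6 = -9p + 6
  the defender's payoff to guard South: p·1 + (1−p)·(-1) = 2p - 1
  -9p + 6 = 2p - 1  ⇒  -11p = -7  ⇒  p = 7/11.
The defender's mix must leave the attacker indifferent between strike North and strike South.
  the attacker's payoff to strike North: q·6 + (1−q)·(-3) = 9q - 3
  the attacker's payoff to strike South: q·(-4) + (1−q)·0 = -4q
  9q - 3 = -4q  ⇒  13q = 3  ⇒  q = 3/13.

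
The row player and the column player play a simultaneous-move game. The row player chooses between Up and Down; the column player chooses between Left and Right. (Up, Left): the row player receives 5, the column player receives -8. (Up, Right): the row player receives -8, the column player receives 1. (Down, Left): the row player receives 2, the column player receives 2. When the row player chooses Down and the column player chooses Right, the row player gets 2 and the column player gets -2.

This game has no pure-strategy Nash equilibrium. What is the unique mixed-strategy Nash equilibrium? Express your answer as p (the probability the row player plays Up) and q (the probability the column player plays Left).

p = 4/13, q = 10/13

In a mixed equilibrium the column player is indifferent between Left and Right; this condition fixes p.
  the column player's expected payoff from Left: p·(-8) + (1−p)·2 = -10p + 2
  the column player's expected payoff from Right: p·1 + (1−p)·(-2) = 3p - 2
  -10p + 2 = 3p - 2  ⇒  -13p = -4  ⇒  p = 4/13.
The column player's mix must leave the row player indifferent between Up and Down.
  the row player's payoff to Up: q·5 + (1−q)·(-8) = 13q - 8
  the row player's payoff to Down: q·2 + (1−q)·2 = 2
  13q - 8 = 2  ⇒  13q = 10  ⇒  q = 10/13.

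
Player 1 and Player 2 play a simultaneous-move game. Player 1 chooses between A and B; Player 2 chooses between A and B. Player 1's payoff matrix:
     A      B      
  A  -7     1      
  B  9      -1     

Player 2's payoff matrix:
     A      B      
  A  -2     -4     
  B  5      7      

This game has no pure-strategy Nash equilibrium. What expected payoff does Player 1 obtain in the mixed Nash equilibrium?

Set Player 1's expected payoff from A equal to that from B:
  Player 1's payoff to A: q·(-7) + (1−q)·1 = -8q + 1
  Player 1's payoff to B: q·9 + (1−q)·(-1) = 10q - 1
  -8q + 1 = 10q - 1  ⇒  -18q = -2  ⇒  q = 1/9.
At equilibrium Player 1 is indifferent across rows, so Player 1's payoff equals the payoff from A: (1/9)·(-7) + (8/9)·1 = 1/9.

1/9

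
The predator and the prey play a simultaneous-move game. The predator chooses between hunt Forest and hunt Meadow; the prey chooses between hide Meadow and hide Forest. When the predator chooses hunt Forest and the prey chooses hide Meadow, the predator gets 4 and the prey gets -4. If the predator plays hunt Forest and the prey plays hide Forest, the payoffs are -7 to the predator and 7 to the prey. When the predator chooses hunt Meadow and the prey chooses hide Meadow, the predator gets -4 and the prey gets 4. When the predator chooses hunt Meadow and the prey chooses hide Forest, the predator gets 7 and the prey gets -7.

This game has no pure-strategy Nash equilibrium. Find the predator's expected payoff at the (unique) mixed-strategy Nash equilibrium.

The predator's indifference between hunt Forest and hunt Meadow determines the prey's mixing probability q:
  the predator's expected payoff from hunt Forest: q·4 + (1−q)·(-7) = 11q - 7
  the predator's expected payoff from hunt Meadow: q·(-4) + (1−q)·7 = -11q + 7
  11q - 7 = -11q + 7  ⇒  22q = 14  ⇒  q = 7/11.
At equilibrium the predator is indifferent across rows, so the predator's payoff equals the payoff from hunt Forest: (7/11)·4 + (4/11)·(-7) = 0.

0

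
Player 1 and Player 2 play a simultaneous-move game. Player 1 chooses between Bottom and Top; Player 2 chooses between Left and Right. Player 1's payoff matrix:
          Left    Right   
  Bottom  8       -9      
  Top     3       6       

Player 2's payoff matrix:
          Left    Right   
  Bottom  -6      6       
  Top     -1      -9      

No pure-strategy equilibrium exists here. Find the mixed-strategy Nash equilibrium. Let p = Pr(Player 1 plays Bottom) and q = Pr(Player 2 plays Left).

Player 1's mix must leave Player 2 indifferent between Left and Right.
  Player 2's payoff from Left: p·(-6) + (1−p)·(-1) = -5p - 1
  Player 2's payoff from Right: p·6 + (1−p)·(-9) = 15p - 9
  -5p - 1 = 15p - 9  ⇒  -20p = -8  ⇒  p = 2/5.
Player 1's indifference between Bottom and Top determines Player 2's mixing probability q:
  Player 1's expected payoff from Bottom: q·8 + (1−q)·(-9) = 17q - 9
  Player 1's expected payoff from Top: q·3 + (1−q)·6 = -3q + 6
  17q - 9 = -3q + 6  ⇒  20q = 15  ⇒  q = 3/4.

p = 2/5, q = 3/4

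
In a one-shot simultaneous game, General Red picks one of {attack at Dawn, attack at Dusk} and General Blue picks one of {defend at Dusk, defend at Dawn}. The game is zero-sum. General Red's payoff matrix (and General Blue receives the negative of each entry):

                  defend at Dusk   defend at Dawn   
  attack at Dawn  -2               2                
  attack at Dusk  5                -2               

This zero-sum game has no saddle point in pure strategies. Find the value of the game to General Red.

General Blue's mix must leave General Red indifferent between attack at Dawn and attack at Dusk.
  General Red's payoff from attack at Dawn: q·(-2) + (1−q)·2 = -4q + 2
  General Red's payoff from attack at Dusk: q·5 + (1−q)·(-2) = 7q - 2
  -4q + 2 = 7q - 2  ⇒  -11q = -4  ⇒  q = 4/11.
The value is General Red's expected payoff against this mix (using attack at Dawn): (4/11)·(-2) + (7/11)·2 = 6/11.

v = 6/11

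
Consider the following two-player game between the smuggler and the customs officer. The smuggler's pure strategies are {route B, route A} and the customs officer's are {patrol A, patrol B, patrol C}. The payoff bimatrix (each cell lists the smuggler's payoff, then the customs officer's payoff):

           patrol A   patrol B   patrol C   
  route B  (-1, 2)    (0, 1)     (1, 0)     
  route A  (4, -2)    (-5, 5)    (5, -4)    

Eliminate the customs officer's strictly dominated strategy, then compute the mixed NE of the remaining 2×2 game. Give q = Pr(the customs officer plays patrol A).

The customs officer's strategy patrol C is strictly dominated by patrol A: 2 > 0 and -2 > -4. Eliminate patrol C.
The smuggler's indifference between route B and route A determines the customs officer's mixing probability q:
  the smuggler's payoff from route B: q·(-1) + (1−q)·0 = -q
  the smuggler's payoff from route A: q·4 + (1−q)·(-5) = 9q - 5
  -q = 9q - 5  ⇒  -10q = -5  ⇒  q = 1/2.

q = 1/2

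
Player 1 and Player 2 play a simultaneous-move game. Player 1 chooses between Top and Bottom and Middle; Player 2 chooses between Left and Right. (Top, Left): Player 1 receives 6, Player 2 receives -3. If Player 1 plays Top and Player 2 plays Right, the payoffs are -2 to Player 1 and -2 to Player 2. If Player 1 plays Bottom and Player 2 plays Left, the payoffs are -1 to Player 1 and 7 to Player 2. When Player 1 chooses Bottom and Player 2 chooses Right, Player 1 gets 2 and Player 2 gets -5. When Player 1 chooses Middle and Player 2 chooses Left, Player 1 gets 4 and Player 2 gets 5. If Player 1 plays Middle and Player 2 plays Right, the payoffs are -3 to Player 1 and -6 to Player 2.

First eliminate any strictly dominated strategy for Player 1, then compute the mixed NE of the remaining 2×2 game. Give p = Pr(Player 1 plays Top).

Player 1's strategy Middle is strictly dominated by Top: 6 > 4 and -2 > -3. Eliminate Middle.
Player 2's indifference between Left and Right determines Player 1's mixing probability p:
  Player 2's expected payoff from Left: p·(-3) + (1−p)·7 = -10p + 7
  Player 2's expected payoff from Right: p·(-2) + (1−p)·(-5) = 3p - 5
  -10p + 7 = 3p - 5  ⇒  -13p = -12  ⇒  p = 12/13.

p = 12/13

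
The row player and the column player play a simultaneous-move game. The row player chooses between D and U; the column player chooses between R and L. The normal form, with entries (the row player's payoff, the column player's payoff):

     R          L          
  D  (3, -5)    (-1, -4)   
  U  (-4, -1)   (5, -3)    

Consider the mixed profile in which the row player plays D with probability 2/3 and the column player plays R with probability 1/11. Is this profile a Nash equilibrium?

No

Given the column player's mix q = 1/11, the row player's payoff from D is -7/11 but from U is 46/11. The row player strictly prefers U, so the row player would not mix.
So the proposed profile is not a Nash equilibrium.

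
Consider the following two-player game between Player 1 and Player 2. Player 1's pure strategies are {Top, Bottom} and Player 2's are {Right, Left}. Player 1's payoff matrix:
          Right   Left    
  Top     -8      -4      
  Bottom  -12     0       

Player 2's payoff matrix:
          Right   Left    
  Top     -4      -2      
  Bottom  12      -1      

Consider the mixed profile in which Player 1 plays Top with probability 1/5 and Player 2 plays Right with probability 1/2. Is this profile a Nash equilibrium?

Given Player 1's mix p = 1/5, Player 2's payoff from Right is 44/5 but from Left is -6/5. Player 2 strictly prefers Right, so Player 2 would not mix.
So the proposed profile is not a Nash equilibrium.

No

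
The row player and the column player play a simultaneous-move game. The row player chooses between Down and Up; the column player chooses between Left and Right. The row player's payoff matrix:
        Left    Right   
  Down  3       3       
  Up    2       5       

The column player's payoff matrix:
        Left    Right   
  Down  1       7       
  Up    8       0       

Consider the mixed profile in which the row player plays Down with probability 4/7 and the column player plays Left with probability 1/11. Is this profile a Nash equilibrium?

No

Given the column player's mix q = 1/11, the row player's payoff from Down is 3 but from Up is 52/11. The row player strictly prefers Up, so the row player would not mix.
So the proposed profile is not a Nash equilibrium.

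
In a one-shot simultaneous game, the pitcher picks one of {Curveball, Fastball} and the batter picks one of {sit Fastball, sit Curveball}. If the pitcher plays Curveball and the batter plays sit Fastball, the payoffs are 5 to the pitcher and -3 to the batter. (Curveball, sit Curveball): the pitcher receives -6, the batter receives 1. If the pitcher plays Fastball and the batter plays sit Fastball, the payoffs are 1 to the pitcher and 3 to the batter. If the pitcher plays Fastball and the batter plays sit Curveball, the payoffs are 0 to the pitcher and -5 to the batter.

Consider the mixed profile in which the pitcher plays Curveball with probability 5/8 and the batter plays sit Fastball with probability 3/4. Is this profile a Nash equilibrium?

No

Given the pitcher's mix p = 5/8, the batter's payoff from sit Fastball is -3/4 but from sit Curveball is -5/4. The batter strictly prefers sit Fastball, so the batter would not mix.
So the proposed profile is not a Nash equilibrium.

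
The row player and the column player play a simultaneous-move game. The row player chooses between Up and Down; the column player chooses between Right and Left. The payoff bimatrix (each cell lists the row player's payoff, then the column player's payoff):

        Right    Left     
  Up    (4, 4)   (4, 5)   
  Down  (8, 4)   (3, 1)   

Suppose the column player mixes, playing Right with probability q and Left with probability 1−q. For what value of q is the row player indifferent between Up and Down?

In a mixed equilibrium the row player is indifferent between Up and Down; this condition fixes q.
  the row player's expected payoff from Up: q·4 + (1−q)·4 = 4
  the row player's expected payoff from Down: q·8 + (1−q)·3 = 5q + 3
  4 = 5q + 3  ⇒  -5q = -1  ⇒  q = 1/5.

q = 1/5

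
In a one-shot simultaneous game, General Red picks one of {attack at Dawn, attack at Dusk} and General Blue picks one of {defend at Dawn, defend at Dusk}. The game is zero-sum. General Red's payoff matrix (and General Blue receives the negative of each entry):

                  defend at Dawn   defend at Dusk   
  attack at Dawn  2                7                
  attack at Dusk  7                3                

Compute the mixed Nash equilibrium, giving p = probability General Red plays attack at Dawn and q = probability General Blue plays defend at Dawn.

p = 4/9, q = 4/9

In a mixed equilibrium General Blue is indifferent between defend at Dawn and defend at Dusk; this condition fixes p.
  General Blue's payoff to defend at Dawn: p·(-2) + (1−p)·(-7) = 5p - 7
  General Blue's payoff to defend at Dusk: p·(-7) + (1−p)·(-3) = -4p - 3
  5p - 7 = -4p - 3  ⇒  9p = 4  ⇒  p = 4/9.
In a mixed equilibrium General Red is indifferent between attack at Dawn and attack at Dusk; this condition fixes q.
  General Red's expected payoff from attack at Dawn: q·2 + (1−q)·7 = -5q + 7
  General Red's expected payoff from attack at Dusk: q·7 + (1−q)·3 = 4q + 3
  -5q + 7 = 4q + 3  ⇒  -9q = -4  ⇒  q = 4/9.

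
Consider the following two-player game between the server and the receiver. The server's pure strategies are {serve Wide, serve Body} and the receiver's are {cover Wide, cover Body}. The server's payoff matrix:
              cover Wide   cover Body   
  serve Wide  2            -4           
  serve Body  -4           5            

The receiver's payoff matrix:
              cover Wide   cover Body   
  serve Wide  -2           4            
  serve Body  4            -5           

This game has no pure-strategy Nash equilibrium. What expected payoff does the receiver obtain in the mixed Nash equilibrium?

Set the receiver's expected payoff from cover Wide equal to that from cover Body:
  the receiver's expected payoff from cover Wide: p·(-2) + (1−p)·4 = -6p + 4
  the receiver's expected payoff from cover Body: p·4 + (1−p)·(-5) = 9p - 5
  -6p + 4 = 9p - 5  ⇒  -15p = -9  ⇒  p = 3/5.
At equilibrium the receiver is indifferent across columns, so the receiver's payoff equals the payoff from cover Wide: (3/5)·(-2) + (2/5)·4 = 2/5.

2/5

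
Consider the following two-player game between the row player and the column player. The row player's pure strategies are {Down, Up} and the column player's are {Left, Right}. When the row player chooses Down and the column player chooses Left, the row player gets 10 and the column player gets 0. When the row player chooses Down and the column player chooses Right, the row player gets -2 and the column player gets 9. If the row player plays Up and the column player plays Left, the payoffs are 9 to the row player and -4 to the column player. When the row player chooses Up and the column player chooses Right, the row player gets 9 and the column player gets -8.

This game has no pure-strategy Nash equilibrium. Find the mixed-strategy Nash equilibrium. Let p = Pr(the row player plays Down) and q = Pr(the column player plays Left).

In a mixed equilibrium the column player is indifferent between Left and Right; this condition fixes p.
  the column player's payoff from Left: p·0 + (1−p)·(-4) = 4p - 4
  the column player's payoff from Right: p·9 + (1−p)·(-8) = 17p - 8
  4p - 4 = 17p - 8  ⇒  -13p = -4  ⇒  p = 4/13.
The row player's indifference between Down and Up determines the column player's mixing probability q:
  the row player's payoff to Down: q·10 + (1−q)·(-2) = 12q - 2
  the row player's payoff to Up: q·9 + (1−q)·9 = 9
  12q - 2 = 9  ⇒  12q = 11  ⇒  q = 11/12.

p = 4/13, q = 11/12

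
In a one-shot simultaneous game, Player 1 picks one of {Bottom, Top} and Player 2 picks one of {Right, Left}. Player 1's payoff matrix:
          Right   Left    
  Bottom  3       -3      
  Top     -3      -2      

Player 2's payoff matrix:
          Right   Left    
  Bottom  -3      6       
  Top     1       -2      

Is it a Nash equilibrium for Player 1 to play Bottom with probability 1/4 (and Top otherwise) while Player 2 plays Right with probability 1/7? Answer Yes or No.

Yes

Check Player 2's indifference given Player 1's mix p = 1/4:
  payoff from Right = 0; payoff from Left = 0 — equal.
Check Player 1's indifference given Player 2's mix q = 1/7:
  payoff from Bottom = -15/7; payoff from Top = -15/7 — equal.
Both players are indifferent, so neither can profitably deviate.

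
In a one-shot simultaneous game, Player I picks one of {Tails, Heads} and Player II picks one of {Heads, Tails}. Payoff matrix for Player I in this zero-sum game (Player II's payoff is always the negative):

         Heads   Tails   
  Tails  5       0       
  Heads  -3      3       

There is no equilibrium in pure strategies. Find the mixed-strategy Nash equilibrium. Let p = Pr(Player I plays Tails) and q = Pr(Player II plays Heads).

p = 6/11, q = 3/11

Player I's mix must leave Player II indifferent between Heads and Tails.
  Player II's expected payoff from Heads: p·(-5) + (1−p)·3 = -8p + 3
  Player II's expected payoff from Tails: p·0 + (1−p)·(-3) = 3p - 3
  -8p + 3 = 3p - 3  ⇒  -11p = -6  ⇒  p = 6/11.
Player II's mix must leave Player I indifferent between Tails and Heads.
  Player I's expected payoff from Tails: q·5 + (1−q)·0 = 5q
  Player I's expected payoff from Heads: q·(-3) + (1−q)·3 = -6q + 3
  5q = -6q + 3  ⇒  11q = 3  ⇒  q = 3/11.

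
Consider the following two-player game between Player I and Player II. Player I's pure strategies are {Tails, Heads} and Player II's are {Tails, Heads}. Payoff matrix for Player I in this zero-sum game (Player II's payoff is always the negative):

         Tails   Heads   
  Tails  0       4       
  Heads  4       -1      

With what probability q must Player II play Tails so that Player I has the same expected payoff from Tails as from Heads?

q = 5/9

In a mixed equilibrium Player I is indifferent between Tails and Heads; this condition fixes q.
  Player I's payoff to Tails: q·0 + (1−q)·4 = -4q + 4
  Player I's payoff to Heads: q·4 + (1−q)·(-1) = 5q - 1
  -4q + 4 = 5q - 1  ⇒  -9q = -5  ⇒  q = 5/9.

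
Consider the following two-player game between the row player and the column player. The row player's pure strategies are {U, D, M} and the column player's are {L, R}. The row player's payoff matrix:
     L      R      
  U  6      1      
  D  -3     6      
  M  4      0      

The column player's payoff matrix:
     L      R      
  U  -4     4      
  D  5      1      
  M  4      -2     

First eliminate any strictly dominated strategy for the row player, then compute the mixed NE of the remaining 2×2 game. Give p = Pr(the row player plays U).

p = 1/3

The row player's strategy M is strictly dominated by U: 6 > 4 and 1 > 0. Eliminate M.
For the column player to be willing to mix, the column player must be indifferent between L and R, which pins down the row player's mix.
  the column player's payoff from L: p·(-4) + (1−p)·5 = -9p + 5
  the column player's payoff from R: p·4 + (1−p)·1 = 3p + 1
  -9p + 5 = 3p + 1  ⇒  -12p = -4  ⇒  p = 1/3.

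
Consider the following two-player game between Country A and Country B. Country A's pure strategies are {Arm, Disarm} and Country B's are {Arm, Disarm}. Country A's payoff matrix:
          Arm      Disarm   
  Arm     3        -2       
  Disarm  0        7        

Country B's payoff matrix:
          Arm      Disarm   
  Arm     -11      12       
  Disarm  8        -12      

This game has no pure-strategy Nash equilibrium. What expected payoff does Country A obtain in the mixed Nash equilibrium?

Country B's mix must leave Country A indifferent between Arm and Disarm.
  Country A's payoff from Arm: q·3 + (1−q)·(-2) = 5q - 2
  Country A's payoff from Disarm: q·0 + (1−q)·7 = -7q + 7
  5q - 2 = -7q + 7  ⇒  12q = 9  ⇒  q = 3/4.
At equilibrium Country A is indifferent across rows, so Country A's payoff equals the payoff from Arm: (3/4)·3 + (1/4)·(-2) = 7/4.

7/4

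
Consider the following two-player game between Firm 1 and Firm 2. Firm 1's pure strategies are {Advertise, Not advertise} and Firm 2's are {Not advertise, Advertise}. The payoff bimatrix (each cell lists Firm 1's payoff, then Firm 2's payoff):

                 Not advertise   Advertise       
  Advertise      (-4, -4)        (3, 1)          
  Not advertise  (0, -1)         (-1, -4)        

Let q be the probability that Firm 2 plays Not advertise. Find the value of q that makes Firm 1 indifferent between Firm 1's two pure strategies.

q = 1/2

Firm 2's mix must leave Firm 1 indifferent between Advertise and Not advertise.
  Firm 1's payoff from Advertise: q·(-4) + (1−q)·3 = -7q + 3
  Firm 1's payoff from Not advertise: q·0 + (1−q)·(-1) = q - 1
  -7q + 3 = q - 1  ⇒  -8q = -4  ⇒  q = 1/2.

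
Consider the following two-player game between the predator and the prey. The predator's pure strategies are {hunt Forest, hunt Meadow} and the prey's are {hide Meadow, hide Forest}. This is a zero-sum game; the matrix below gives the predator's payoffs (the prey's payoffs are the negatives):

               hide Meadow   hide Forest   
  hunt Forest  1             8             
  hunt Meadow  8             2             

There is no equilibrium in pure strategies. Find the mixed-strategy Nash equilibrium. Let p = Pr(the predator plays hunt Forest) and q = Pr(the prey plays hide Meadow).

p = 6/13, q = 6/13

In a mixed equilibrium the prey is indifferent between hide Meadow and hide Forest; this condition fixes p.
  the prey's expected payoff from hide Meadow: p·(-1) + (1−p)·(-8) = 7p - 8
  the prey's expected payoff from hide Forest: p·(-8) + (1−p)·(-2) = -6p - 2
  7p - 8 = -6p - 2  ⇒  13p = 6  ⇒  p = 6/13.
The prey's mix must leave the predator indifferent between hunt Forest and hunt Meadow.
  the predator's payoff to hunt Forest: q·1 + (1−q)·8 = -7q + 8
  the predator's payoff to hunt Meadow: q·8 + (1−q)·2 = 6q + 2
  -7q + 8 = 6q + 2  ⇒  -13q = -6  ⇒  q = 6/13.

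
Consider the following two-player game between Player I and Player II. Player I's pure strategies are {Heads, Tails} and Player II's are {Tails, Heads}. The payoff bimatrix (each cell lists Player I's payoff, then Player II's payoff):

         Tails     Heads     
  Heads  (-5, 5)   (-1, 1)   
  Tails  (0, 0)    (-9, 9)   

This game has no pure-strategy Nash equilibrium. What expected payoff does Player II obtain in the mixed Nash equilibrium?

45/13

Set Player II's expected payoff from Tails equal to that from Heads:
  Player II's expected payoff from Tails: p·5 + (1−p)·0 = 5p
  Player II's expected payoff from Heads: p·1 + (1−p)·9 = -8p + 9
  5p = -8p + 9  ⇒  13p = 9  ⇒  p = 9/13.
At equilibrium Player II is indifferent across columns, so Player II's payoff equals the payoff from Tails: (9/13)·5 + (4/13)·0 = 45/13.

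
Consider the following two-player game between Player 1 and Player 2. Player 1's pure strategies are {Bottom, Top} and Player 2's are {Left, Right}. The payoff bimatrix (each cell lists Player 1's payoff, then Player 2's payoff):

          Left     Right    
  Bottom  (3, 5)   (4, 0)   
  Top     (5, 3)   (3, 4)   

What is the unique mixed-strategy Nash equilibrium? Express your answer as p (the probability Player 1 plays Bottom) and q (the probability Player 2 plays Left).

For Player 2 to be willing to mix, Player 2 must be indifferent between Left and Right, which pins down Player 1's mix.
  Player 2's payoff from Left: p·5 + (1−p)·3 = 2p + 3
  Player 2's payoff from Right: p·0 + (1−p)·4 = -4p + 4
  2p + 3 = -4p + 4  ⇒  6p = 1  ⇒  p = 1/6.
Set Player 1's expected payoff from Bottom equal to that from Top:
  Player 1's payoff from Bottom: q·3 + (1−q)·4 = -q + 4
  Player 1's payoff from Top: q·5 + (1−q)·3 = 2q + 3
  -q + 4 = 2q + 3  ⇒  -3q = -1  ⇒  q = 1/3.

p = 1/6, q = 1/3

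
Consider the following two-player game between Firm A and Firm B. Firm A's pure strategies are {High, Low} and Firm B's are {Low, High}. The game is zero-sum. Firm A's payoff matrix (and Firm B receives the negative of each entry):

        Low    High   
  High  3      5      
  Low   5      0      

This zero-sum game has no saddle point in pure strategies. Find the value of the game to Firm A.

Set Firm A's expected payoff from High equal to that from Low:
  Firm A's payoff from High: q·3 + (1−q)·5 = -2q + 5
  Firm A's payoff from Low: q·5 + (1−q)·0 = 5q
  -2q + 5 = 5q  ⇒  -7q = -5  ⇒  q = 5/7.
The value is Firm A's expected payoff against this mix (using High): (5/7)·3 + (2/7)·5 = 25/7.

v = 25/7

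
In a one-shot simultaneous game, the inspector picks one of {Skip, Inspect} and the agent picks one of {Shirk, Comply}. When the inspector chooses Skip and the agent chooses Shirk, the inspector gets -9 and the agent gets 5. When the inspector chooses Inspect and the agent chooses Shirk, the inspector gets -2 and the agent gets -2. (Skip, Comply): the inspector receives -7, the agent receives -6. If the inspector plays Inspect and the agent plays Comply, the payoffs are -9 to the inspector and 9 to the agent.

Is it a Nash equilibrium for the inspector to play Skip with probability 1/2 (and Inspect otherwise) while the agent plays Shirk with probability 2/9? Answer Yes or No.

Yes

Check the agent's indifference given the inspector's mix p = 1/2:
  payoff from Shirk = 3/2; payoff from Comply = 3/2 — equal.
Check the inspector's indifference given the agent's mix q = 2/9:
  payoff from Skip = -67/9; payoff from Inspect = -67/9 — equal.
Both players are indifferent, so neither can profitably deviate.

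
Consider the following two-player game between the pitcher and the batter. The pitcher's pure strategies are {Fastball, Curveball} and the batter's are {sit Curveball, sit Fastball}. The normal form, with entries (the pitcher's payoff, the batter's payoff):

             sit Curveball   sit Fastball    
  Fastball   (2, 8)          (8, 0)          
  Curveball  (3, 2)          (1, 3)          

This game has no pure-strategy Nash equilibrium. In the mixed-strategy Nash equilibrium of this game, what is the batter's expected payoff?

8/3

Set the batter's expected payoff from sit Curveball equal to that from sit Fastball:
  the batter's payoff to sit Curveball: p·8 + (1−p)·2 = 6p + 2
  the batter's payoff to sit Fastball: p·0 + (1−p)·3 = -3p + 3
  6p + 2 = -3p + 3  ⇒  9p = 1  ⇒  p = 1/9.
At equilibrium the batter is indifferent across columns, so the batter's payoff equals the payoff from sit Curveball: (1/9)·8 + (8/9)·2 = 8/3.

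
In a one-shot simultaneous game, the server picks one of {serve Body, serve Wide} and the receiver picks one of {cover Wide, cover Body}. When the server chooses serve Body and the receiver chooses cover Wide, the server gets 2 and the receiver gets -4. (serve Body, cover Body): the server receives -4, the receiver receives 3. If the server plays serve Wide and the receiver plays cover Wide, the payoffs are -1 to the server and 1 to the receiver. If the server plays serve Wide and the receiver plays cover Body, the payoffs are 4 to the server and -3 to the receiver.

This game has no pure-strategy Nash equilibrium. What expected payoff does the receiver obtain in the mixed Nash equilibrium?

The server's mix must leave the receiver indifferent between cover Wide and cover Body.
  the receiver's expected payoff from cover Wide: p·(-4) + (1−p)·1 = -5p + 1
  the receiver's expected payoff from cover Body: p·3 + (1−p)·(-3) = 6p - 3
  -5p + 1 = 6p - 3  ⇒  -11p = -4  ⇒  p = 4/11.
At equilibrium the receiver is indifferent across columns, so the receiver's payoff equals the payoff from cover Wide: (4/11)·(-4) + (7/11)·1 = -9/11.

-9/11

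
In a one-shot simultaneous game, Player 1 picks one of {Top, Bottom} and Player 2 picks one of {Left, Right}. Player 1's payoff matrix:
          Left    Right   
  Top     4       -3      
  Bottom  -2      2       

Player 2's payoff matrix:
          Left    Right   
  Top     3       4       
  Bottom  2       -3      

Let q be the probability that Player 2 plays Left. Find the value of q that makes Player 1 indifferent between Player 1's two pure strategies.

In a mixed equilibrium Player 1 is indifferent between Top and Bottom; this condition fixes q.
  Player 1's payoff from Top: q·4 + (1−q)·(-3) = 7q - 3
  Player 1's payoff from Bottom: q·(-2) + (1−q)·2 = -4q + 2
  7q - 3 = -4q + 2  ⇒  11q = 5  ⇒  q = 5/11.

q = 5/11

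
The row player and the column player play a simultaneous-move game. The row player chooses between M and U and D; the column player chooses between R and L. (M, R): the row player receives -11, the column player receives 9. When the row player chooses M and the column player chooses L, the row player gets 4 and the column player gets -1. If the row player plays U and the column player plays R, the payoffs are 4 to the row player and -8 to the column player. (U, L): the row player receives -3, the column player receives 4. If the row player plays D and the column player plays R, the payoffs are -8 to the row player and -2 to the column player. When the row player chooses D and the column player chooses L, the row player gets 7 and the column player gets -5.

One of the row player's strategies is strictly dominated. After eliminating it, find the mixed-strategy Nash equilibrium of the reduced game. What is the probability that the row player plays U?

p = 1/5

The row player's strategy M is strictly dominated by D: -8 > -11 and 7 > 4. Eliminate M.
The row player's mix must leave the column player indifferent between R and L.
  the column player's expected payoff from R: p·(-8) + (1−p)·(-2) = -6p - 2
  the column player's expected payoff from L: p·4 + (1−p)·(-5) = 9p - 5
  -6p - 2 = 9p - 5  ⇒  -15p = -3  ⇒  p = 1/5.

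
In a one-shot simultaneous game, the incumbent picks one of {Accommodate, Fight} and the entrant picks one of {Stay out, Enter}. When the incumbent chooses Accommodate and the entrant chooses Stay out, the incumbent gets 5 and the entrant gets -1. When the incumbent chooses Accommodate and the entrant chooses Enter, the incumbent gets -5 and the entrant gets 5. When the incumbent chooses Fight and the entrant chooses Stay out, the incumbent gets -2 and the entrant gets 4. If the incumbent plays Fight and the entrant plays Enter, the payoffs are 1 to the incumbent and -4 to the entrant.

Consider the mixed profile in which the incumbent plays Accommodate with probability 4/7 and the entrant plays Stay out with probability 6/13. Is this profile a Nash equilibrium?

Check the entrant's indifference given the incumbent's mix p = 4/7:
  payoff from Stay out = 8/7; payoff from Enter = 8/7 — equal.
Check the incumbent's indifference given the entrant's mix q = 6/13:
  payoff from Accommodate = -5/13; payoff from Fight = -5/13 — equal.
Both players are indifferent, so neither can profitably deviate.

Yes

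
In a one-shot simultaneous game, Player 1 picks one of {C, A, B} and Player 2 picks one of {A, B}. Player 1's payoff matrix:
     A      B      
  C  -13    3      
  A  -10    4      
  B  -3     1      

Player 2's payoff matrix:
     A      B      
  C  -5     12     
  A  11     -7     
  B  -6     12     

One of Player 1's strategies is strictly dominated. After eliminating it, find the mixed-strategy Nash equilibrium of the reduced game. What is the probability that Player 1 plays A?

p = 1/2

Player 1's strategy C is strictly dominated by A: -10 > -13 and 4 > 3. Eliminate C.
Player 2's indifference between A and B determines Player 1's mixing probability p:
  Player 2's payoff to A: p·11 + (1−p)·(-6) = 17p - 6
  Player 2's payoff to B: p·(-7) + (1−p)·12 = -19p + 12
  17p - 6 = -19p + 12  ⇒  36p = 18  ⇒  p = 1/2.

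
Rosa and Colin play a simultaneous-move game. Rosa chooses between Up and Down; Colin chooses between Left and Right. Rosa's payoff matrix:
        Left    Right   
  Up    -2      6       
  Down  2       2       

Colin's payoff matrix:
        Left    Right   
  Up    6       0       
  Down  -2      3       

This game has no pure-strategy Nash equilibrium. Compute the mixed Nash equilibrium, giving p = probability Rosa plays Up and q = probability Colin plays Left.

Rosa's mix must leave Colin indifferent between Left and Right.
  Colin's payoff to Left: p·6 + (1−p)·(-2) = 8p - 2
  Colin's payoff to Right: p·0 + (1−p)·3 = -3p + 3
  8p - 2 = -3p + 3  ⇒  11p = 5  ⇒  p = 5/11.
Set Rosa's expected payoff from Up equal to that from Down:
  Rosa's payoff to Up: q·(-2) + (1−q)·6 = -8q + 6
  Rosa's payoff to Down: q·2 + (1−q)·2 = 2
  -8q + 6 = 2  ⇒  -8q = -4  ⇒  q = 1/2.

p = 5/11, q = 1/2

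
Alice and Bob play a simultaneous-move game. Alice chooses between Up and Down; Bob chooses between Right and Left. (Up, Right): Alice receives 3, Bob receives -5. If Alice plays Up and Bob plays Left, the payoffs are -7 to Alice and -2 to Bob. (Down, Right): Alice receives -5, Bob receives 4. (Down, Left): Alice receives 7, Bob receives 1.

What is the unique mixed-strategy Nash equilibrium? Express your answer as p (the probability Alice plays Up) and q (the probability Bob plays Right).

In a mixed equilibrium Bob is indifferent between Right and Left; this condition fixes p.
  Bob's payoff to Right: p·(-5) + (1−p)·4 = -9p + 4
  Bob's payoff to Left: p·(-2) + (1−p)·1 = -3p + 1
  -9p + 4 = -3p + 1  ⇒  -6p = -3  ⇒  p = 1/2.
Set Alice's expected payoff from Up equal to that from Down:
  Alice's payoff from Up: q·3 + (1−q)·(-7) = 10q - 7
  Alice's payoff from Down: q·(-5) + (1−q)·7 = -12q + 7
  10q - 7 = -12q + 7  ⇒  22q = 14  ⇒  q = 7/11.

p = 1/2, q = 7/11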